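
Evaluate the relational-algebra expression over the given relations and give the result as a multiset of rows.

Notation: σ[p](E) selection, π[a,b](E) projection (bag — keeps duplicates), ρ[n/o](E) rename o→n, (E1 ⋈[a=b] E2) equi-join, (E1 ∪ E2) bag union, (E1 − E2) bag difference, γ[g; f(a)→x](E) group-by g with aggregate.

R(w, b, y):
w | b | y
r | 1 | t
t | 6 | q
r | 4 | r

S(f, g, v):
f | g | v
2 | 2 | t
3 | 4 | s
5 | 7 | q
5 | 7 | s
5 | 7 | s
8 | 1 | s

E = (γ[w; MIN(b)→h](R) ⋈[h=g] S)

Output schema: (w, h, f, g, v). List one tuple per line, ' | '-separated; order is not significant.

Subexpression sizes:
  R → 3
  γ[w; MIN(b)→h](R) → 2
  S → 6
  (γ[w; MIN(b)→h](R) ⋈[h=g] S) → 1

== RESULT ==
w | h | f | g | v
r | 1 | 8 | 1 | s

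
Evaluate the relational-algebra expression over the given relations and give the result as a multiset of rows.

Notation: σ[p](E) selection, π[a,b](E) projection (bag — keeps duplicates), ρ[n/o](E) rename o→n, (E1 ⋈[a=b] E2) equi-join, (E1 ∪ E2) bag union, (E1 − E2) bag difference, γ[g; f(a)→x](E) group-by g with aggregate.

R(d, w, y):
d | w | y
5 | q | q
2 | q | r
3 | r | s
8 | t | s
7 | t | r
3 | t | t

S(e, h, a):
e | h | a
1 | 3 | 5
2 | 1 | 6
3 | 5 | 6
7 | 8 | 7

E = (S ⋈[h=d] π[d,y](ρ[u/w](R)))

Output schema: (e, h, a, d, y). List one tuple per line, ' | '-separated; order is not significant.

Per-node cardinality:
  S → 4
  R → 6
  ρ[u/w](R) → 6
  π[d,y](ρ[u/w](R)) → 6
  (S ⋈[h=d] π[d,y](ρ[u/w](R))) → 4

== RESULT ==
e | h | a | d | y
1 | 3 | 5 | 3 | s
1 | 3 | 5 | 3 | t
3 | 5 | 6 | 5 | q
7 | 8 | 7 | 8 | s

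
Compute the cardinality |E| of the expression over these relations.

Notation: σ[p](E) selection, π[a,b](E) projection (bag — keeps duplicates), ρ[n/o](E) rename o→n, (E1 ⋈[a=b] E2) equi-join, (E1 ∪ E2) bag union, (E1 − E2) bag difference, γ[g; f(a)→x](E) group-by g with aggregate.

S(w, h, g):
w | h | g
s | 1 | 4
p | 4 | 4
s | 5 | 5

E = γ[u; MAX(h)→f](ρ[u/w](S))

Row counts bottom-up:
  S → 3
  ρ[u/w](S) → 3
  γ[u; MAX(h)→f](ρ[u/w](S)) → 2

|E| = 2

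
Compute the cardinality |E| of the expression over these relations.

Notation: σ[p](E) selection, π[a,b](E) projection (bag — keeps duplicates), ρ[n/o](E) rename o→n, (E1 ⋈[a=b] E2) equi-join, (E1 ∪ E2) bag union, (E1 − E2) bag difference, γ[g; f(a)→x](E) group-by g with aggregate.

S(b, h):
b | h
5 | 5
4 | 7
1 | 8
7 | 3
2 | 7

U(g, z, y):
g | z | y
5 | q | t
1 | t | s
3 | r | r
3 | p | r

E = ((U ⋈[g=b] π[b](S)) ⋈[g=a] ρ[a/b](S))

Subexpression sizes:
  U → 4
  S → 5
  π[b](S) → 5
  (U ⋈[g=b] π[b](S)) → 2
  S → 5
  ρ[a/b](S) → 5
  ((U ⋈[g=b] π[b](S)) ⋈[g=a] ρ[a/b](S)) → 2

|E| = 2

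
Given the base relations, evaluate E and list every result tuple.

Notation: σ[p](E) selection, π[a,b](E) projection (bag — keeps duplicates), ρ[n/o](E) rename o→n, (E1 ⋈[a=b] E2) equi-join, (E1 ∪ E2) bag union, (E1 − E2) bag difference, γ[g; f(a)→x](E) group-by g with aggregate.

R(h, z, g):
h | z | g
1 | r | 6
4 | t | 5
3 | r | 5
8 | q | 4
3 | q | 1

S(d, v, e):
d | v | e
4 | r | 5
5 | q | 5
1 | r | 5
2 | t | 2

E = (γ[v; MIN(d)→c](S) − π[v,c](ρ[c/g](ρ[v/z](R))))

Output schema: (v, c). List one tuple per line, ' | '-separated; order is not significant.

Subexpression sizes:
  S → 4
  γ[v; MIN(d)→c](S) → 3
  R → 5
  ρ[v/z](R) → 5
  ρ[c/g](ρ[v/z](R)) → 5
  π[v,c](ρ[c/g](ρ[v/z](R))) → 5
  (γ[v; MIN(d)→c](S) − π[v,c](ρ[c/g](ρ[v/z](R)))) → 3

== RESULT ==
v | c
q | 5
r | 1
t | 2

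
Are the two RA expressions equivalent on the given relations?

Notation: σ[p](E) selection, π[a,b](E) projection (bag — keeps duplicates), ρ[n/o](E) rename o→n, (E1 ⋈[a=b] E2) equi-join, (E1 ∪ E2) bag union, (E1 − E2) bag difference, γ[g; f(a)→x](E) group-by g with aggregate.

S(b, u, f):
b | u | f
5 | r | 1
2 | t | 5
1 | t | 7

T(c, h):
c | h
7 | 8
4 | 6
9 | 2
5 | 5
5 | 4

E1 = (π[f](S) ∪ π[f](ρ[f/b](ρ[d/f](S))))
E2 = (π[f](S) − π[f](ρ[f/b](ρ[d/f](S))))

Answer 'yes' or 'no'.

E1 stepwise |·|:
  S → 3
  π[f](S) → 3
  S → 3
  ρ[d/f](S) → 3
  ρ[f/b](ρ[d/f](S)) → 3
  π[f](ρ[f/b](ρ[d/f](S))) → 3
  (π[f](S) ∪ π[f](ρ[f/b](ρ[d/f](S)))) → 6
E2 stepwise |·|:
  S → 3
  π[f](S) → 3
  S → 3
  ρ[d/f](S) → 3
  ρ[f/b](ρ[d/f](S)) → 3
  π[f](ρ[f/b](ρ[d/f](S))) → 3
  (π[f](S) − π[f](ρ[f/b](ρ[d/f](S)))) → 1

E1 result:
f
1
1
2
5
5
7
E2 result:
f
7
Witness: (1,) appears 2× in E1 but 0× in E2.

no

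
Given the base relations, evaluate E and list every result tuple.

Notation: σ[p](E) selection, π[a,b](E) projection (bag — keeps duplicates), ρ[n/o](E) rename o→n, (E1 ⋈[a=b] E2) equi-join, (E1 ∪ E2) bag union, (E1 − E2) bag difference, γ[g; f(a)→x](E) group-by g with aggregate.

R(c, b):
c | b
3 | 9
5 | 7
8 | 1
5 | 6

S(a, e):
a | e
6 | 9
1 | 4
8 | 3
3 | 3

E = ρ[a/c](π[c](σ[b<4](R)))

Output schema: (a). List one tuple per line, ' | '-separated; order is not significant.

Subexpression sizes:
  R → 4
  σ[b<4](R) → 1
  π[c](σ[b<4](R)) → 1
  ρ[a/c](π[c](σ[b<4](R))) → 1

== RESULT ==
a
8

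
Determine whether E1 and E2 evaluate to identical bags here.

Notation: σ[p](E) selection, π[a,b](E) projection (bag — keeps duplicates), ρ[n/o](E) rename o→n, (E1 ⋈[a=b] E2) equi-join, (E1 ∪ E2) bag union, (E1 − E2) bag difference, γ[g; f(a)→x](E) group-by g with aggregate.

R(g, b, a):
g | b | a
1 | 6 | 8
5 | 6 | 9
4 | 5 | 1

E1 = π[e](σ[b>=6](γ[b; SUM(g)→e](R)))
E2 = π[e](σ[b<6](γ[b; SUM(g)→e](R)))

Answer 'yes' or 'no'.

E1 row counts bottom-up:
  R → 3
  γ[b; SUM(g)→e](R) → 2
  σ[b>=6](γ[b; SUM(g)→e](R)) → 1
  π[e](σ[b>=6](γ[b; SUM(g)→e](R))) → 1
E2 row counts bottom-up:
  R → 3
  γ[b; SUM(g)→e](R) → 2
  σ[b<6](γ[b; SUM(g)→e](R)) → 1
  π[e](σ[b<6](γ[b; SUM(g)→e](R))) → 1

E1 result:
e
6
E2 result:
e
4
Witness: (6,) appears 1× in E1 but 0× in E2.

no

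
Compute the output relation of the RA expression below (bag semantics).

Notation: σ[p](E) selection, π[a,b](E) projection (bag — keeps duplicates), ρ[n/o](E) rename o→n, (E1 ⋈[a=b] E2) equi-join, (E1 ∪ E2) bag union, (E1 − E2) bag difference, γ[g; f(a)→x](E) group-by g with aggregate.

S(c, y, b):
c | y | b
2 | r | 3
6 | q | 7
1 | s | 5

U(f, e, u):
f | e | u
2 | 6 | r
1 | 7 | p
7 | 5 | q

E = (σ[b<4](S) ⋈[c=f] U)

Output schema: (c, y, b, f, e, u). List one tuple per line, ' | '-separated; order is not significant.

Row counts bottom-up:
  S → 3
  σ[b<4](S) → 1
  U → 3
  (σ[b<4](S) ⋈[c=f] U) → 1

== RESULT ==
c | y | b | f | e | u
2 | r | 3 | 2 | 6 | r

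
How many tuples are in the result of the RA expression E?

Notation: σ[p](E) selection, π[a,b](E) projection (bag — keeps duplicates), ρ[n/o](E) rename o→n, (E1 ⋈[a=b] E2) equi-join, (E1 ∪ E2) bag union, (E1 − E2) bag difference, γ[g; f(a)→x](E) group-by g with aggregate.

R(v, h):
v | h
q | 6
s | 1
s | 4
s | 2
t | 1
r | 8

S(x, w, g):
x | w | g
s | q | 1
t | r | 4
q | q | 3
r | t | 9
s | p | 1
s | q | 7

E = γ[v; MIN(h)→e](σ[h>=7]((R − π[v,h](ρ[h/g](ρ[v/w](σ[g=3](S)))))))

Subexpression sizes:
  R → 6
  S → 6
  σ[g=3](S) → 1
  ρ[v/w](σ[g=3](S)) → 1
  ρ[h/g](ρ[v/w](σ[g=3](S))) → 1
  π[v,h](ρ[h/g](ρ[v/w](σ[g=3](S)))) → 1
  (R − π[v,h](ρ[h/g](ρ[v/w](σ[g=3](S))))) → 6
  σ[h>=7]((R − π[v,h](ρ[h/g](ρ[v/w](σ[g=3](S)))))) → 1
  γ[v; MIN(h)→e](σ[h>=7]((R − π[v,h](ρ[h/g](ρ[v/w](σ[g=3](S))))))) → 1

|E| = 1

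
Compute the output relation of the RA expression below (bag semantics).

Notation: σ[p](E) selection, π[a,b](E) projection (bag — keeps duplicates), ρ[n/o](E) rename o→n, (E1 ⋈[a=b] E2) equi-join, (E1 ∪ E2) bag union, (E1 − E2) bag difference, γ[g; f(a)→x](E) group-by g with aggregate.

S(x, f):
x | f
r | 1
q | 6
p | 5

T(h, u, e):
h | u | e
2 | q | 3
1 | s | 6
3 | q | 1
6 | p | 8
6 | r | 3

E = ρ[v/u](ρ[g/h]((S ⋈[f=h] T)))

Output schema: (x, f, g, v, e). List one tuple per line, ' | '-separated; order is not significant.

Subexpression sizes:
  S → 3
  T → 5
  (S ⋈[f=h] T) → 3
  ρ[g/h]((S ⋈[f=h] T)) → 3
  ρ[v/u](ρ[g/h]((S ⋈[f=h] T))) → 3

== RESULT ==
x | f | g | v | e
q | 6 | 6 | p | 8
q | 6 | 6 | r | 3
r | 1 | 1 | s | 6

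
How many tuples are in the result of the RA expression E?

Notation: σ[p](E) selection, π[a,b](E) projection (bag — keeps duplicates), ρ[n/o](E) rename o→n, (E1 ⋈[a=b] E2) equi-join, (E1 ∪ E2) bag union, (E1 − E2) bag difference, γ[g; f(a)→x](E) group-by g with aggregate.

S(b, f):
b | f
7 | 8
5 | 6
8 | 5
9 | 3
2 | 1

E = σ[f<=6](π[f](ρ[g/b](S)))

Per-node cardinality:
  S → 5
  ρ[g/b](S) → 5
  π[f](ρ[g/b](S)) → 5
  σ[f<=6](π[f](ρ[g/b](S))) → 4

|E| = 4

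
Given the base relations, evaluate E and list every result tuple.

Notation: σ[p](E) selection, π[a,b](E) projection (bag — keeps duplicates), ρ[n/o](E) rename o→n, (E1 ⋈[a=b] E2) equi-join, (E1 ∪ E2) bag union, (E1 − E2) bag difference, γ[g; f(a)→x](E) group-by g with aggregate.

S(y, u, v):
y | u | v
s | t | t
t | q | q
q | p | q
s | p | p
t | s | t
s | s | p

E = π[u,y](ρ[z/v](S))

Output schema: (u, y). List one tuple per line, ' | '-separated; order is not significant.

Stepwise |·|:
  S → 6
  ρ[z/v](S) → 6
  π[u,y](ρ[z/v](S)) → 6

== RESULT ==
u | y
p | q
p | s
q | t
s | s
s | t
t | s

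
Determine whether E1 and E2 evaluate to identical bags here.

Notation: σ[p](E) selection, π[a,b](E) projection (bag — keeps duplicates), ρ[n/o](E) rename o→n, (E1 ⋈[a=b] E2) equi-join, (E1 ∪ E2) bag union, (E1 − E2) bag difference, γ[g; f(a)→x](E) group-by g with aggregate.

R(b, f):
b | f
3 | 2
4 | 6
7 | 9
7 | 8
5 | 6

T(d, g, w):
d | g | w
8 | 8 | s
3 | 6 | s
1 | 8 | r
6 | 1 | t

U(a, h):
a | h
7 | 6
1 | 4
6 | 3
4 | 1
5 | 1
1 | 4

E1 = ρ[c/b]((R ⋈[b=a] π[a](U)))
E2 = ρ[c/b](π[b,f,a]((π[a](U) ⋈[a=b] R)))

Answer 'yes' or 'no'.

E1 row counts bottom-up:
  R → 5
  U → 6
  π[a](U) → 6
  (R ⋈[b=a] π[a](U)) → 4
  ρ[c/b]((R ⋈[b=a] π[a](U))) → 4
E2 row counts bottom-up:
  U → 6
  π[a](U) → 6
  R → 5
  (π[a](U) ⋈[a=b] R) → 4
  π[b,f,a]((π[a](U) ⋈[a=b] R)) → 4
  ρ[c/b](π[b,f,a]((π[a](U) ⋈[a=b] R))) → 4

E1 and E2 produce the same multiset:
c | f | a
4 | 6 | 4
5 | 6 | 5
7 | 8 | 7
7 | 9 | 7

yes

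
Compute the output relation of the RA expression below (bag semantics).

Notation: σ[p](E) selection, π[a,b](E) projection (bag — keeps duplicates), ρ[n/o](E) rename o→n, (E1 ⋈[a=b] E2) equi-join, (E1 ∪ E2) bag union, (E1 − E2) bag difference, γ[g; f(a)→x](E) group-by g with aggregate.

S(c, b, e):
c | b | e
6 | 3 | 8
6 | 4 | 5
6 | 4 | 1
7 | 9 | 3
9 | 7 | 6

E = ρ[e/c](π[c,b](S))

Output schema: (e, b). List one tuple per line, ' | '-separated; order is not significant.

Subexpression sizes:
  S → 5
  π[c,b](S) → 5
  ρ[e/c](π[c,b](S)) → 5

== RESULT ==
e | b
6 | 3
6 | 4
6 | 4
7 | 9
9 | 7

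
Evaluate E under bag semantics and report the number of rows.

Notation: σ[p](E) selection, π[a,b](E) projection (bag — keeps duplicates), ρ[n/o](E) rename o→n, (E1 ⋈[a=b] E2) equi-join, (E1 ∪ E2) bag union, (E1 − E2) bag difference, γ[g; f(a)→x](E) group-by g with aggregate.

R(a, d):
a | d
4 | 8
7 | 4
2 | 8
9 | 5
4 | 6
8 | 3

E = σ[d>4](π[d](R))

Row counts bottom-up:
  R → 6
  π[d](R) → 6
  σ[d>4](π[d](R)) → 4

|E| = 4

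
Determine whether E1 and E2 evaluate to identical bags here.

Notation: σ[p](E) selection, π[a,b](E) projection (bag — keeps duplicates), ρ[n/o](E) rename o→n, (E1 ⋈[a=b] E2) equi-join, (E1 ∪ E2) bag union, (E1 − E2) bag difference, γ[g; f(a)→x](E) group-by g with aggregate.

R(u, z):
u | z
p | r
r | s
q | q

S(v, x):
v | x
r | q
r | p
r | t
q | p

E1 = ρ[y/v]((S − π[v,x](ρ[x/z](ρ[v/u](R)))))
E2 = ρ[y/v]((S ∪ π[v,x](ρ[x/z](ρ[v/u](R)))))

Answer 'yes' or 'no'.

E1 subexpression sizes:
  S → 4
  R → 3
  ρ[v/u](R) → 3
  ρ[x/z](ρ[v/u](R)) → 3
  π[v,x](ρ[x/z](ρ[v/u](R))) → 3
  (S − π[v,x](ρ[x/z](ρ[v/u](R)))) → 4
  ρ[y/v]((S − π[v,x](ρ[x/z](ρ[v/u](R))))) → 4
E2 subexpression sizes:
  S → 4
  R → 3
  ρ[v/u](R) → 3
  ρ[x/z](ρ[v/u](R)) → 3
  π[v,x](ρ[x/z](ρ[v/u](R))) → 3
  (S ∪ π[v,x](ρ[x/z](ρ[v/u](R)))) → 7
  ρ[y/v]((S ∪ π[v,x](ρ[x/z](ρ[v/u](R))))) → 7

E1 result:
y | x
q | p
r | p
r | q
r | t
E2 result:
y | x
p | r
q | p
q | q
r | p
r | q
r | s
r | t
Witness: ('p', 'r') appears 0× in E1 but 1× in E2.

no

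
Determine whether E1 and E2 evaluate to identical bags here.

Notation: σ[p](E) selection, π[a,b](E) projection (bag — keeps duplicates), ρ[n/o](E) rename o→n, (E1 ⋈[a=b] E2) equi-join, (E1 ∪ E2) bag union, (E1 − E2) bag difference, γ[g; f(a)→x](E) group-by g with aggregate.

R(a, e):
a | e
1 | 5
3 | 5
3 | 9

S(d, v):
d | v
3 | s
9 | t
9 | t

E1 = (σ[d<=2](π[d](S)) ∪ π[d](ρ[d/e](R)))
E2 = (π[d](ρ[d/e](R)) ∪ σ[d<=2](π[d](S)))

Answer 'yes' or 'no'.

E1 subexpression sizes:
  S → 3
  π[d](S) → 3
  σ[d<=2](π[d](S)) → 0
  R → 3
  ρ[d/e](R) → 3
  π[d](ρ[d/e](R)) → 3
  (σ[d<=2](π[d](S)) ∪ π[d](ρ[d/e](R))) → 3
E2 subexpression sizes:
  R → 3
  ρ[d/e](R) → 3
  π[d](ρ[d/e](R)) → 3
  S → 3
  π[d](S) → 3
  σ[d<=2](π[d](S)) → 0
  (π[d](ρ[d/e](R)) ∪ σ[d<=2](π[d](S))) → 3

E1 and E2 produce the same multiset:
d
5
5
9

yes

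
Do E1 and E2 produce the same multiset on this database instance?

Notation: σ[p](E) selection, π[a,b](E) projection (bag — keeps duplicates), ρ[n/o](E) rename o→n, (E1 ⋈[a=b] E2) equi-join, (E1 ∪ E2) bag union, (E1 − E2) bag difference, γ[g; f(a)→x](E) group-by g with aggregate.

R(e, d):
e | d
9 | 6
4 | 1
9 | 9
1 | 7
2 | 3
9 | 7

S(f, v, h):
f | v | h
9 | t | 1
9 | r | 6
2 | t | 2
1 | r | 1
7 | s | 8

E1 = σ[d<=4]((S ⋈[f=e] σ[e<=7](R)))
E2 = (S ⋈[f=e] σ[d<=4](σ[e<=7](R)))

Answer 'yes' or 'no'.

E1 stepwise |·|:
  S → 5
  R → 6
  σ[e<=7](R) → 3
  (S ⋈[f=e] σ[e<=7](R)) → 2
  σ[d<=4]((S ⋈[f=e] σ[e<=7](R))) → 1
E2 stepwise |·|:
  S → 5
  R → 6
  σ[e<=7](R) → 3
  σ[d<=4](σ[e<=7](R)) → 2
  (S ⋈[f=e] σ[d<=4](σ[e<=7](R))) → 1

E1 and E2 produce the same multiset:
f | v | h | e | d
2 | t | 2 | 2 | 3

yes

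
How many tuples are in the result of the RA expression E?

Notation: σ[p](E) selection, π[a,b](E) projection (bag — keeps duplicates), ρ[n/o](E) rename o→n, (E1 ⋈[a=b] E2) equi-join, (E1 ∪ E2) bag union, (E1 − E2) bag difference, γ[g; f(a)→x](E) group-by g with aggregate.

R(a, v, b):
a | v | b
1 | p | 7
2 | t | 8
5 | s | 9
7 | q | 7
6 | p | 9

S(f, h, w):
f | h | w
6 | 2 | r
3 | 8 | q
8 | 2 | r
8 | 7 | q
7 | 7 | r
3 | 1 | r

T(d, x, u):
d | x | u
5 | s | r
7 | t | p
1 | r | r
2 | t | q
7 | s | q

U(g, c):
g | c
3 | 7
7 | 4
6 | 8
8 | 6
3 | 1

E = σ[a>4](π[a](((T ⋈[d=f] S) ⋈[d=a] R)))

Row counts bottom-up:
  T → 5
  S → 6
  (T ⋈[d=f] S) → 2
  R → 5
  ((T ⋈[d=f] S) ⋈[d=a] R) → 2
  π[a](((T ⋈[d=f] S) ⋈[d=a] R)) → 2
  σ[a>4](π[a](((T ⋈[d=f] S) ⋈[d=a] R))) → 2

|E| = 2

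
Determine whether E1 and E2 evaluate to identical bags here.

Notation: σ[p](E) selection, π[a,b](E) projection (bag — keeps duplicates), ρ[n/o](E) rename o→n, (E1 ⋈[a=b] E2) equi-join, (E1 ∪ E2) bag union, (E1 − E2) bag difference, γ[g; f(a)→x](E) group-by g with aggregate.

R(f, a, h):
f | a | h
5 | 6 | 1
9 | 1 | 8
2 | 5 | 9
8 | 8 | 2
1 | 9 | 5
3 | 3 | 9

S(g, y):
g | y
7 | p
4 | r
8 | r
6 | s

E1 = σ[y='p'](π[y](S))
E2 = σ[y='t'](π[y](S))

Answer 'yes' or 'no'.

E1 per-node cardinality:
  S → 4
  π[y](S) → 4
  σ[y='p'](π[y](S)) → 1
E2 per-node cardinality:
  S → 4
  π[y](S) → 4
  σ[y='t'](π[y](S)) → 0

E1 result:
y
p
E2 result:
y
(0 rows)
Witness: ('p',) appears 1× in E1 but 0× in E2.

no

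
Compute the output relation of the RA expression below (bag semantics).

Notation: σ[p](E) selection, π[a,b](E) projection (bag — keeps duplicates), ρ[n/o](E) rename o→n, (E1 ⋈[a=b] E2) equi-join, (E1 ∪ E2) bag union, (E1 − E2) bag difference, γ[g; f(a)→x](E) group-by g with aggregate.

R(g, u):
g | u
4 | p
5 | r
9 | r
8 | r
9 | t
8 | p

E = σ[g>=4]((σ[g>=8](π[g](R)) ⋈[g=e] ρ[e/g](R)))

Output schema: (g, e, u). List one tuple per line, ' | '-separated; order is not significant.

Row counts bottom-up:
  R → 6
  π[g](R) → 6
  σ[g>=8](π[g](R)) → 4
  R → 6
  ρ[e/g](R) → 6
  (σ[g>=8](π[g](R)) ⋈[g=e] ρ[e/g](R)) → 8
  σ[g>=4]((σ[g>=8](π[g](R)) ⋈[g=e] ρ[e/g](R))) → 8

== RESULT ==
g | e | u
8 | 8 | p
8 | 8 | p
8 | 8 | r
8 | 8 | r
9 | 9 | r
9 | 9 | r
9 | 9 | t
9 | 9 | t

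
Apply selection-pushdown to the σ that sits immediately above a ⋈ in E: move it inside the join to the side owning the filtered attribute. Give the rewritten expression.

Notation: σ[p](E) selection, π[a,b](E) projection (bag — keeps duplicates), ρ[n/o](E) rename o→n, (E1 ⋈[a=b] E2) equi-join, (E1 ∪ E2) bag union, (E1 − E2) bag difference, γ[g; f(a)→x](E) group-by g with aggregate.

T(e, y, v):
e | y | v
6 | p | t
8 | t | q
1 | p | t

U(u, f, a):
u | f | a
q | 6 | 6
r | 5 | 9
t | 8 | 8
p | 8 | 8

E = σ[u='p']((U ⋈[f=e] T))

σ filters on u, owned by the left side.
E' = (σ[u='p'](U) ⋈[f=e] T)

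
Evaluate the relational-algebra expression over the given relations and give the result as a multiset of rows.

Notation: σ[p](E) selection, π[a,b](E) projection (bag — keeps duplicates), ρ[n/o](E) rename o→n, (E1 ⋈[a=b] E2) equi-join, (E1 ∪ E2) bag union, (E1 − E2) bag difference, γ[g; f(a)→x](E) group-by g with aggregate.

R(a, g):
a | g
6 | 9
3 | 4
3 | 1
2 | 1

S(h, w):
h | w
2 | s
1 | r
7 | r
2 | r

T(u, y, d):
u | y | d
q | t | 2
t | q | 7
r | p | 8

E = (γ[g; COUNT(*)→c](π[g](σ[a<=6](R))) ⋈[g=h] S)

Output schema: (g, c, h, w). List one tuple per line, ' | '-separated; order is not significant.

Stepwise |·|:
  R → 4
  σ[a<=6](R) → 4
  π[g](σ[a<=6](R)) → 4
  γ[g; COUNT(*)→c](π[g](σ[a<=6](R))) → 3
  S → 4
  (γ[g; COUNT(*)→c](π[g](σ[a<=6](R))) ⋈[g=h] S) → 1

== RESULT ==
g | c | h | w
1 | 2 | 1 | r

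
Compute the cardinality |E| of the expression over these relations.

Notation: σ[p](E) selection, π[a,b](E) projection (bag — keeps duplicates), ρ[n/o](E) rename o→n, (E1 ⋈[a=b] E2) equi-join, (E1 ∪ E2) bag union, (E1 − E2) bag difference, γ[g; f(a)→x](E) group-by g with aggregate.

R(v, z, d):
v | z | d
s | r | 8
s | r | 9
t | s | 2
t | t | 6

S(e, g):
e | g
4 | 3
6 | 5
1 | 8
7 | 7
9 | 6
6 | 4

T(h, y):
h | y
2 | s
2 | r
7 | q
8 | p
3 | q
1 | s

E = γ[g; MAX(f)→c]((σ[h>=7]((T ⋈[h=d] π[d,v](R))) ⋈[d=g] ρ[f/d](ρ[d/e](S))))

Subexpression sizes:
  T → 6
  R → 4
  π[d,v](R) → 4
  (T ⋈[h=d] π[d,v](R)) → 3
  σ[h>=7]((T ⋈[h=d] π[d,v](R))) → 1
  S → 6
  ρ[d/e](S) → 6
  ρ[f/d](ρ[d/e](S)) → 6
  (σ[h>=7]((T ⋈[h=d] π[d,v](R))) ⋈[d=g] ρ[f/d](ρ[d/e](S))) → 1
  γ[g; MAX(f)→c]((σ[h>=7]((T ⋈[h=d] π[d,v](R))) ⋈[d=g] ρ[f/d](ρ[d/e](S)))) → 1

|E| = 1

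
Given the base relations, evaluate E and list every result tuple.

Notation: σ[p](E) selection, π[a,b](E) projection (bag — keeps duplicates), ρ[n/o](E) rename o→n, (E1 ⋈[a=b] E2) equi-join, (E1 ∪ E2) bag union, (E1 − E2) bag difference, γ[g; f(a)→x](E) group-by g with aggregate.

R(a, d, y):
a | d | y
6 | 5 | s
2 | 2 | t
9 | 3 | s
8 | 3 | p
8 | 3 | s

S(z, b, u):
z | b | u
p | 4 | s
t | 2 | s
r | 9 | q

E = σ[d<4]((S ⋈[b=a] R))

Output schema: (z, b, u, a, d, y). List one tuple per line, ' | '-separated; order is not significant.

Subexpression sizes:
  S → 3
  R → 5
  (S ⋈[b=a] R) → 2
  σ[d<4]((S ⋈[b=a] R)) → 2

== RESULT ==
z | b | u | a | d | y
r | 9 | q | 9 | 3 | s
t | 2 | s | 2 | 2 | t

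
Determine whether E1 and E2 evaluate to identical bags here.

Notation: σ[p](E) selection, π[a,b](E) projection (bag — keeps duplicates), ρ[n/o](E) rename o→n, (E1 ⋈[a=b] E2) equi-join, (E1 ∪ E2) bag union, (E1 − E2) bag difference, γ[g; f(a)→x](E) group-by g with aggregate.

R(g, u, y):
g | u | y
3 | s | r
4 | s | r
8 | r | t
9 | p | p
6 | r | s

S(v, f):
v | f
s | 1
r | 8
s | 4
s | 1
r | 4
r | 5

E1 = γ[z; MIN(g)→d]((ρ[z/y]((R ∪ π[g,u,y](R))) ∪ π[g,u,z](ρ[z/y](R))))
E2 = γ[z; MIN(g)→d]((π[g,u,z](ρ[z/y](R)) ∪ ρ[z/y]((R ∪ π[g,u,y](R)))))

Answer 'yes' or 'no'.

E1 row counts bottom-up:
  R → 5
  R → 5
  π[g,u,y](R) → 5
  (R ∪ π[g,u,y](R)) → 10
  ρ[z/y]((R ∪ π[g,u,y](R))) → 10
  R → 5
  ρ[z/y](R) → 5
  π[g,u,z](ρ[z/y](R)) → 5
  (ρ[z/y]((R ∪ π[g,u,y](R))) ∪ π[g,u,z](ρ[z/y](R))) → 15
  γ[z; MIN(g)→d]((ρ[z/y]((R ∪ π[g,u,y](R))) ∪ π[g,u,z](ρ[z/y](R)))) → 4
E2 row counts bottom-up:
  R → 5
  ρ[z/y](R) → 5
  π[g,u,z](ρ[z/y](R)) → 5
  R → 5
  R → 5
  π[g,u,y](R) → 5
  (R ∪ π[g,u,y](R)) → 10
  ρ[z/y]((R ∪ π[g,u,y](R))) → 10
  (π[g,u,z](ρ[z/y](R)) ∪ ρ[z/y]((R ∪ π[g,u,y](R)))) → 15
  γ[z; MIN(g)→d]((π[g,u,z](ρ[z/y](R)) ∪ ρ[z/y]((R ∪ π[g,u,y](R))))) → 4

E1 and E2 produce the same multiset:
z | d
p | 9
r | 3
s | 6
t | 8

yes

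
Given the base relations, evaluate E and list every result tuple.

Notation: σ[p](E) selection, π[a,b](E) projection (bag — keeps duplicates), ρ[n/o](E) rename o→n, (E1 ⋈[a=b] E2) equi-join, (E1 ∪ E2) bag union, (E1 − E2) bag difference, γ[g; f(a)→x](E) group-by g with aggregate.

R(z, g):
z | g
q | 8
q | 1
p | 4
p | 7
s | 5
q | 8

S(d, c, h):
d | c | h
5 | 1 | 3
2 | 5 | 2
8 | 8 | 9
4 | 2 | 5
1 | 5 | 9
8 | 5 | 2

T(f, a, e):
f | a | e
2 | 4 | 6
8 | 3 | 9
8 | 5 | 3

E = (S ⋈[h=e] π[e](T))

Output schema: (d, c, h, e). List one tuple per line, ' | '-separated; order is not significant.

Subexpression sizes:
  S → 6
  T → 3
  π[e](T) → 3
  (S ⋈[h=e] π[e](T)) → 3

== RESULT ==
d | c | h | e
1 | 5 | 9 | 9
5 | 1 | 3 | 3
8 | 8 | 9 | 9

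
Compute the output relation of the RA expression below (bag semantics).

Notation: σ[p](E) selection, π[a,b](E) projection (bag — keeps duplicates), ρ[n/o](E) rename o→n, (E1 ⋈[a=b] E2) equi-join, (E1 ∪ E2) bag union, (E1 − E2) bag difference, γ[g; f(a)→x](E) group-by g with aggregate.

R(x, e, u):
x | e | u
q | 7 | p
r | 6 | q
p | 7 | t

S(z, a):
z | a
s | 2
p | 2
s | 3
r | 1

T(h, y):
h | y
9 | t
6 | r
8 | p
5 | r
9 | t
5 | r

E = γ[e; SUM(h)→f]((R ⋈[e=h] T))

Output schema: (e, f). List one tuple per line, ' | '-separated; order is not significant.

Subexpression sizes:
  R → 3
  T → 6
  (R ⋈[e=h] T) → 1
  γ[e; SUM(h)→f]((R ⋈[e=h] T)) → 1

== RESULT ==
e | f
6 | 6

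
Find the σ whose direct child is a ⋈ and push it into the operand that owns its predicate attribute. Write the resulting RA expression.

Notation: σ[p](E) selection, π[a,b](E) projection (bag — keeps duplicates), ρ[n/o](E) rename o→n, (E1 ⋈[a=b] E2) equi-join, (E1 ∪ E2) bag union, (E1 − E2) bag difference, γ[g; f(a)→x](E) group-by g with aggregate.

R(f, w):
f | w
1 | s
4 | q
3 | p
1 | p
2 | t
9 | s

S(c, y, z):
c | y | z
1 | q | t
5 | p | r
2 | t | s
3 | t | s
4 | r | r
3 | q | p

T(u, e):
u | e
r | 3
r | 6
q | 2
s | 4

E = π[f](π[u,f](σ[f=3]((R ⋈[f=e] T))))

σ filters on f, owned by the left side.
E' = π[f](π[u,f]((σ[f=3](R) ⋈[f=e] T)))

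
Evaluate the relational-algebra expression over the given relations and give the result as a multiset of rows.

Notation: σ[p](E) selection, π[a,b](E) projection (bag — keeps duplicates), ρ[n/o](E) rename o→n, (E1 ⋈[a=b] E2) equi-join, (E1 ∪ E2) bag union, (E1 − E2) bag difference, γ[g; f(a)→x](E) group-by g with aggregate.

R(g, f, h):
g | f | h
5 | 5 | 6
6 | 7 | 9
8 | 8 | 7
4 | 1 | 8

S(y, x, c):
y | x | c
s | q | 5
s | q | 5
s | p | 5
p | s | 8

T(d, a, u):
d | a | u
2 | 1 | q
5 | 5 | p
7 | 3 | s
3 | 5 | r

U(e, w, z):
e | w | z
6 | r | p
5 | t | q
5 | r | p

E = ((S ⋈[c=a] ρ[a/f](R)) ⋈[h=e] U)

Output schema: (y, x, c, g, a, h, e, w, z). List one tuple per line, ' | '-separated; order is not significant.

Subexpression sizes:
  S → 4
  R → 4
  ρ[a/f](R) → 4
  (S ⋈[c=a] ρ[a/f](R)) → 4
  U → 3
  ((S ⋈[c=a] ρ[a/f](R)) ⋈[h=e] U) → 3

== RESULT ==
y | x | c | g | a | h | e | w | z
s | p | 5 | 5 | 5 | 6 | 6 | r | p
s | q | 5 | 5 | 5 | 6 | 6 | r | p
s | q | 5 | 5 | 5 | 6 | 6 | r | p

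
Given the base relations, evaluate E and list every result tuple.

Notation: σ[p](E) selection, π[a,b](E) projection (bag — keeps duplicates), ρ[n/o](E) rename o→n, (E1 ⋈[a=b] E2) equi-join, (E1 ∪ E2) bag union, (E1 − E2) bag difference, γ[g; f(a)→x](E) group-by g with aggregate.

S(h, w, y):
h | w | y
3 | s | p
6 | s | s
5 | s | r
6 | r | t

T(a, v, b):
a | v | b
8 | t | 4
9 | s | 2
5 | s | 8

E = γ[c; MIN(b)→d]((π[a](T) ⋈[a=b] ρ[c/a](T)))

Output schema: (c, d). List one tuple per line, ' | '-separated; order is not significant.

Row counts bottom-up:
  T → 3
  π[a](T) → 3
  T → 3
  ρ[c/a](T) → 3
  (π[a](T) ⋈[a=b] ρ[c/a](T)) → 1
  γ[c; MIN(b)→d]((π[a](T) ⋈[a=b] ρ[c/a](T))) → 1

== RESULT ==
c | d
5 | 8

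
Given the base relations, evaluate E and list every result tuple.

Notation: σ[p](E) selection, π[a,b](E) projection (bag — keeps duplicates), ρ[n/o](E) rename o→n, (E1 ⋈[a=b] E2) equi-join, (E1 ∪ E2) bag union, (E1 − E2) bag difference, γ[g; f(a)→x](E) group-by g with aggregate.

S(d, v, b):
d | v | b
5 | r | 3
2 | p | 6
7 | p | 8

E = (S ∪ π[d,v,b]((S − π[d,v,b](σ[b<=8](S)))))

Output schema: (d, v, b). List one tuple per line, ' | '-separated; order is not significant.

Stepwise |·|:
  S → 3
  S → 3
  S → 3
  σ[b<=8](S) → 3
  π[d,v,b](σ[b<=8](S)) → 3
  (S − π[d,v,b](σ[b<=8](S))) → 0
  π[d,v,b]((S − π[d,v,b](σ[b<=8](S)))) → 0
  (S ∪ π[d,v,b]((S − π[d,v,b](σ[b<=8](S))))) → 3

== RESULT ==
d | v | b
2 | p | 6
5 | r | 3
7 | p | 8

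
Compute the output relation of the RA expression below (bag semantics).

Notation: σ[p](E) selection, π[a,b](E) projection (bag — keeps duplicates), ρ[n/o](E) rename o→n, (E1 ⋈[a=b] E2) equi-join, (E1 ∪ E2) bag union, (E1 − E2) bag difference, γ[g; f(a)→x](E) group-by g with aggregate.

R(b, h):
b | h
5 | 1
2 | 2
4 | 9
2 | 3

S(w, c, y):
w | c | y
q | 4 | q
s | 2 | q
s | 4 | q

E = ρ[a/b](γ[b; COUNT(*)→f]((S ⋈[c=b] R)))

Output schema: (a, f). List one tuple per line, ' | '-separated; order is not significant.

Row counts bottom-up:
  S → 3
  R → 4
  (S ⋈[c=b] R) → 4
  γ[b; COUNT(*)→f]((S ⋈[c=b] R)) → 2
  ρ[a/b](γ[b; COUNT(*)→f]((S ⋈[c=b] R))) → 2

== RESULT ==
a | f
2 | 2
4 | 2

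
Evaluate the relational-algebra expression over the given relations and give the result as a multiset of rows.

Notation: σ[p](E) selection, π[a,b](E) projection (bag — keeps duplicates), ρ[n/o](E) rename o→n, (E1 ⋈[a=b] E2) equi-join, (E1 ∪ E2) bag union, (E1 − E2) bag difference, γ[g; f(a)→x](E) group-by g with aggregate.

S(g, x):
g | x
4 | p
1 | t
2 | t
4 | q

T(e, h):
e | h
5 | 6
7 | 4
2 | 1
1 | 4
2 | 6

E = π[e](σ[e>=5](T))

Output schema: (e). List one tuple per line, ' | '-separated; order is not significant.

Row counts bottom-up:
  T → 5
  σ[e>=5](T) → 2
  π[e](σ[e>=5](T)) → 2

== RESULT ==
e
5
7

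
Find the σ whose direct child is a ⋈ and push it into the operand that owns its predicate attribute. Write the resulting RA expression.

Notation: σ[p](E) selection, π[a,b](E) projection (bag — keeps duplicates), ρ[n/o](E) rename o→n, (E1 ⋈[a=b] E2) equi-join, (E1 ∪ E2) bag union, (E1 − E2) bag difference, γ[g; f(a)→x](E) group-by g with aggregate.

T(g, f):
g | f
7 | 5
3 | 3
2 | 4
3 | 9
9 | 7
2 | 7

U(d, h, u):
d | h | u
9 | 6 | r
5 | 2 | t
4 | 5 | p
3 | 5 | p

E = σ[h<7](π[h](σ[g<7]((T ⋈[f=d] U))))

σ filters on g, owned by the left side.
E' = σ[h<7](π[h]((σ[g<7](T) ⋈[f=d] U)))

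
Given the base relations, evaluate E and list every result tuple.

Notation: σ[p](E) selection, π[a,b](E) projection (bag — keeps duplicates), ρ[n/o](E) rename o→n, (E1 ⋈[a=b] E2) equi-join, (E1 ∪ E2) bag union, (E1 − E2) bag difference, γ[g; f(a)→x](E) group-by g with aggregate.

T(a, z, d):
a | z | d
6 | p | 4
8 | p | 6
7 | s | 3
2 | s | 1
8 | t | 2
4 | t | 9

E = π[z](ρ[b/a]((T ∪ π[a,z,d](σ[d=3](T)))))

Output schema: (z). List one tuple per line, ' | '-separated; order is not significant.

Stepwise |·|:
  T → 6
  T → 6
  σ[d=3](T) → 1
  π[a,z,d](σ[d=3](T)) → 1
  (T ∪ π[a,z,d](σ[d=3](T))) → 7
  ρ[b/a]((T ∪ π[a,z,d](σ[d=3](T)))) → 7
  π[z](ρ[b/a]((T ∪ π[a,z,d](σ[d=3](T))))) → 7

== RESULT ==
z
p
p
s
s
s
t
t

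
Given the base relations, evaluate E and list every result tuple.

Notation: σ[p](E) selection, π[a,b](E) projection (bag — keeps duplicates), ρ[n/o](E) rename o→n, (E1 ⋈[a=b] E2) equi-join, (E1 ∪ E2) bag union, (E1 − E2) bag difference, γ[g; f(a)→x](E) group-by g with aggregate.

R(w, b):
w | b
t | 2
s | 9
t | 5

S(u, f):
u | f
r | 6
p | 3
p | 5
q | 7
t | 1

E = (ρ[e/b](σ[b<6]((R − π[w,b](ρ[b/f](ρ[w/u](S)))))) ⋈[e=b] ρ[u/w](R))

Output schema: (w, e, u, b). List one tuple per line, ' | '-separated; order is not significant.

Per-node cardinality:
  R → 3
  S → 5
  ρ[w/u](S) → 5
  ρ[b/f](ρ[w/u](S)) → 5
  π[w,b](ρ[b/f](ρ[w/u](S))) → 5
  (R − π[w,b](ρ[b/f](ρ[w/u](S)))) → 3
  σ[b<6]((R − π[w,b](ρ[b/f](ρ[w/u](S))))) → 2
  ρ[e/b](σ[b<6]((R − π[w,b](ρ[b/f](ρ[w/u](S)))))) → 2
  R → 3
  ρ[u/w](R) → 3
  (ρ[e/b](σ[b<6]((R − π[w,b](ρ[b/f](ρ[w/u](S)))))) ⋈[e=b] ρ[u/w](R)) → 2

== RESULT ==
w | e | u | b
t | 2 | t | 2
t | 5 | t | 5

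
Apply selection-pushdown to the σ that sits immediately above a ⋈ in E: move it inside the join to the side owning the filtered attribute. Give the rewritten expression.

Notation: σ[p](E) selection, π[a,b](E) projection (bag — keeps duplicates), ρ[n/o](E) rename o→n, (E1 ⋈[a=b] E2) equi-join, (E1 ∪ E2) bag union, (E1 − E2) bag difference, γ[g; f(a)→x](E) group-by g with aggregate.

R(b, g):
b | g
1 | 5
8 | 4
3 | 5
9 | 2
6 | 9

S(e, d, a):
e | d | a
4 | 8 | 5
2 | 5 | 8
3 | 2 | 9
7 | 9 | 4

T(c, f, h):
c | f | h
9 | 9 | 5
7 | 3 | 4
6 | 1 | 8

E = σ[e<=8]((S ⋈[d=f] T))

σ filters on e, owned by the left side.
E' = (σ[e<=8](S) ⋈[d=f] T)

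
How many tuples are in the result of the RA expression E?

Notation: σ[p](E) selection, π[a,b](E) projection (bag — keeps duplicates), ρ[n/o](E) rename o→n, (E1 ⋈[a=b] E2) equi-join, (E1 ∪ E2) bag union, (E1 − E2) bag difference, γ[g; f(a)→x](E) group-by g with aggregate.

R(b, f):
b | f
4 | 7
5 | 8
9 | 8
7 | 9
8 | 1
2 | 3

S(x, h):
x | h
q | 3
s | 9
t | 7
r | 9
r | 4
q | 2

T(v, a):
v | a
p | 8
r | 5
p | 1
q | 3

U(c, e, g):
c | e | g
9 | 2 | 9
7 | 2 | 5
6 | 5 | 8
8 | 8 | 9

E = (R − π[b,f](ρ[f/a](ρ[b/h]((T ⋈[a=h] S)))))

Subexpression sizes:
  R → 6
  T → 4
  S → 6
  (T ⋈[a=h] S) → 1
  ρ[b/h]((T ⋈[a=h] S)) → 1
  ρ[f/a](ρ[b/h]((T ⋈[a=h] S))) → 1
  π[b,f](ρ[f/a](ρ[b/h]((T ⋈[a=h] S)))) → 1
  (R − π[b,f](ρ[f/a](ρ[b/h]((T ⋈[a=h] S))))) → 6

|E| = 6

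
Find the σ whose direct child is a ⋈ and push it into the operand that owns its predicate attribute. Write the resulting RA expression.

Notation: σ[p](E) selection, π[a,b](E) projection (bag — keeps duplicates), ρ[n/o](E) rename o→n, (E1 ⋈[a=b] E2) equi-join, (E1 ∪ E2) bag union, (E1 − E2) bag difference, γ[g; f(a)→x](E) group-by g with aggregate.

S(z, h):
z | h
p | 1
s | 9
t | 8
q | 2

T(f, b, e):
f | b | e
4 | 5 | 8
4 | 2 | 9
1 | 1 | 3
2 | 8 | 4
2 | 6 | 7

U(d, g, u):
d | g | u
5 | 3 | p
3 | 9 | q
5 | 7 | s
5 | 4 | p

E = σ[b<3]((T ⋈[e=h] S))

σ filters on b, owned by the left side.
E' = (σ[b<3](T) ⋈[e=h] S)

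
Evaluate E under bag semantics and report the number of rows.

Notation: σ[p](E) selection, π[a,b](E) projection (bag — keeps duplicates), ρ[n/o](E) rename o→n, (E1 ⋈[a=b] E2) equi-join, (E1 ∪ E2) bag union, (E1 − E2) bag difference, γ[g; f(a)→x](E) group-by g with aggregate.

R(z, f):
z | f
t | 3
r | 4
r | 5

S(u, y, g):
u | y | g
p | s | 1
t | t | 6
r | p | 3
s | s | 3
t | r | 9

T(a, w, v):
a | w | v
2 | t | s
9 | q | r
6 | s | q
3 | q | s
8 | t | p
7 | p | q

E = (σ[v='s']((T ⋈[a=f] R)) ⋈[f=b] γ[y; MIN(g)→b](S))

Row counts bottom-up:
  T → 6
  R → 3
  (T ⋈[a=f] R) → 1
  σ[v='s']((T ⋈[a=f] R)) → 1
  S → 5
  γ[y; MIN(g)→b](S) → 4
  (σ[v='s']((T ⋈[a=f] R)) ⋈[f=b] γ[y; MIN(g)→b](S)) → 1

|E| = 1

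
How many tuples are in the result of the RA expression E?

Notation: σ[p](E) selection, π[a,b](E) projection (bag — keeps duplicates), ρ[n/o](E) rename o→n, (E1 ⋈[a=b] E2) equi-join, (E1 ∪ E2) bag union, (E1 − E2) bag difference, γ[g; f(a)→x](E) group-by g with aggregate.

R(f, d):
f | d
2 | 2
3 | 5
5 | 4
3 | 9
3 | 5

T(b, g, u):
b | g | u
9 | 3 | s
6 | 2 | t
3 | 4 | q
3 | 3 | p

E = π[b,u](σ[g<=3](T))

Stepwise |·|:
  T → 4
  σ[g<=3](T) → 3
  π[b,u](σ[g<=3](T)) → 3

|E| = 3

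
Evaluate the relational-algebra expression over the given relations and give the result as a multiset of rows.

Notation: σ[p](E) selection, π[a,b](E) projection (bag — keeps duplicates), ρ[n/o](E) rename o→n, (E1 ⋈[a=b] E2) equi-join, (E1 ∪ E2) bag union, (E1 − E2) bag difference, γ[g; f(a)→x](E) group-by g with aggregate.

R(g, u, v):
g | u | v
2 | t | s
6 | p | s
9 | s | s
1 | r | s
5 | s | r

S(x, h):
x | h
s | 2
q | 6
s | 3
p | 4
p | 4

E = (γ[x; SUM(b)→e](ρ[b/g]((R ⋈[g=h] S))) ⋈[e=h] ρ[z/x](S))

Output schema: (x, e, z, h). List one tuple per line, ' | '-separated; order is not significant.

Stepwise |·|:
  R → 5
  S → 5
  (R ⋈[g=h] S) → 2
  ρ[b/g]((R ⋈[g=h] S)) → 2
  γ[x; SUM(b)→e](ρ[b/g]((R ⋈[g=h] S))) → 2
  S → 5
  ρ[z/x](S) → 5
  (γ[x; SUM(b)→e](ρ[b/g]((R ⋈[g=h] S))) ⋈[e=h] ρ[z/x](S)) → 2

== RESULT ==
x | e | z | h
q | 6 | q | 6
s | 2 | s | 2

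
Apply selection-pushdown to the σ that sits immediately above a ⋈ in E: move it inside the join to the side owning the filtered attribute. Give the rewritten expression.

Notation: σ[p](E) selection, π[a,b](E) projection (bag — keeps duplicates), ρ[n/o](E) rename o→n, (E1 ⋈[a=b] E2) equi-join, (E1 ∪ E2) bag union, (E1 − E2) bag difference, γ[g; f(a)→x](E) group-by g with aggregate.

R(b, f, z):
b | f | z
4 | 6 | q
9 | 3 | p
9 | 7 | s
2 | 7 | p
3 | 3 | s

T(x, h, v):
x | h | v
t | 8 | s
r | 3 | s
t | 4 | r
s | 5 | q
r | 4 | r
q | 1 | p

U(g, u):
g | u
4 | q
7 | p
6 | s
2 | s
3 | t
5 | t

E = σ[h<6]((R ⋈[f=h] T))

σ filters on h, owned by the right side.
E' = (R ⋈[f=h] σ[h<6](T))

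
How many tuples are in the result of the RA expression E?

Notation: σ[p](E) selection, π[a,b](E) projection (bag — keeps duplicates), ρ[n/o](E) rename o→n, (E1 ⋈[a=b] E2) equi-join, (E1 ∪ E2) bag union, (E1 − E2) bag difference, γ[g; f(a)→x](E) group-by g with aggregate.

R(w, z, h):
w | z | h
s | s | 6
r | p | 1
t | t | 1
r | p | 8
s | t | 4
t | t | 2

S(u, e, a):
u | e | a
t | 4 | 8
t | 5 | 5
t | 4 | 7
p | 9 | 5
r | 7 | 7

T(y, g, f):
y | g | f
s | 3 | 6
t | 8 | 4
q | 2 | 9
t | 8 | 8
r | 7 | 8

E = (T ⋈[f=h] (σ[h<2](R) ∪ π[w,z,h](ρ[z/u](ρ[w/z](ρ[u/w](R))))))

Stepwise |·|:
  T → 5
  R → 6
  σ[h<2](R) → 2
  R → 6
  ρ[u/w](R) → 6
  ρ[w/z](ρ[u/w](R)) → 6
  ρ[z/u](ρ[w/z](ρ[u/w](R))) → 6
  π[w,z,h](ρ[z/u](ρ[w/z](ρ[u/w](R)))) → 6
  (σ[h<2](R) ∪ π[w,z,h](ρ[z/u](ρ[w/z](ρ[u/w](R))))) → 8
  (T ⋈[f=h] (σ[h<2](R) ∪ π[w,z,h](ρ[z/u](ρ[w/z](ρ[u/w](R)))))) → 4

|E| = 4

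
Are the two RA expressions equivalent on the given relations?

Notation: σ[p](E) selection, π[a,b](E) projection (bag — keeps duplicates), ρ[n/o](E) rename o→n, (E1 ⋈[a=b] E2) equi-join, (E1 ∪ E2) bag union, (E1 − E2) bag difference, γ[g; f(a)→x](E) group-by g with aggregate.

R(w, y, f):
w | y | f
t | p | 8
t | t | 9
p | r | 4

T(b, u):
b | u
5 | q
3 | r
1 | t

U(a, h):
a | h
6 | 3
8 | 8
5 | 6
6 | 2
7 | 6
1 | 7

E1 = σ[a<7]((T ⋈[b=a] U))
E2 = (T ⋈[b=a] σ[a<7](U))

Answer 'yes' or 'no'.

E1 per-node cardinality:
  T → 3
  U → 6
  (T ⋈[b=a] U) → 2
  σ[a<7]((T ⋈[b=a] U)) → 2
E2 per-node cardinality:
  T → 3
  U → 6
  σ[a<7](U) → 4
  (T ⋈[b=a] σ[a<7](U)) → 2

E1 and E2 produce the same multiset:
b | u | a | h
1 | t | 1 | 7
5 | q | 5 | 6

yes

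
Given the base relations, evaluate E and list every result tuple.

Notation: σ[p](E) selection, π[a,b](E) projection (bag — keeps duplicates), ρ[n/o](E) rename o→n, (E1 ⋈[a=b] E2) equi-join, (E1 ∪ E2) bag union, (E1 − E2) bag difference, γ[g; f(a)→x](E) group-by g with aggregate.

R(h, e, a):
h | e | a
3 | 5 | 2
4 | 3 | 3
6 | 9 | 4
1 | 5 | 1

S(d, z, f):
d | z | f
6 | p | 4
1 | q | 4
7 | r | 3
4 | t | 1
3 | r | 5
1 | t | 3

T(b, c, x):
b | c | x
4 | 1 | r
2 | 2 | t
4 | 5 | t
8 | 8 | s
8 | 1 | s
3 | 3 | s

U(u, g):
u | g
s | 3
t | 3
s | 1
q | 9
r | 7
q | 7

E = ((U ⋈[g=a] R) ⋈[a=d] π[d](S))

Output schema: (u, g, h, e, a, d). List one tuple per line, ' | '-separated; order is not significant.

Subexpression sizes:
  U → 6
  R → 4
  (U ⋈[g=a] R) → 3
  S → 6
  π[d](S) → 6
  ((U ⋈[g=a] R) ⋈[a=d] π[d](S)) → 4

== RESULT ==
u | g | h | e | a | d
s | 1 | 1 | 5 | 1 | 1
s | 1 | 1 | 5 | 1 | 1
s | 3 | 4 | 3 | 3 | 3
t | 3 | 4 | 3 | 3 | 3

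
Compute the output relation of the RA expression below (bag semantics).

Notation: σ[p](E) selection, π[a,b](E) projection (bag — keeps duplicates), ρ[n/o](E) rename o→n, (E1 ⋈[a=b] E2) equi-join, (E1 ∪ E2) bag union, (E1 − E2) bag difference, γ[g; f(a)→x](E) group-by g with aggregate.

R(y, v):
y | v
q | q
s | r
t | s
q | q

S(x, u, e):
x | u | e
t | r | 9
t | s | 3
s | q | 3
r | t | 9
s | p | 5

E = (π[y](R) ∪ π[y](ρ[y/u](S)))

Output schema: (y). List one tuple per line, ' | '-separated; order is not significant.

Row counts bottom-up:
  R → 4
  π[y](R) → 4
  S → 5
  ρ[y/u](S) → 5
  π[y](ρ[y/u](S)) → 5
  (π[y](R) ∪ π[y](ρ[y/u](S))) → 9

== RESULT ==
y
p
q
q
q
r
s
s
t
t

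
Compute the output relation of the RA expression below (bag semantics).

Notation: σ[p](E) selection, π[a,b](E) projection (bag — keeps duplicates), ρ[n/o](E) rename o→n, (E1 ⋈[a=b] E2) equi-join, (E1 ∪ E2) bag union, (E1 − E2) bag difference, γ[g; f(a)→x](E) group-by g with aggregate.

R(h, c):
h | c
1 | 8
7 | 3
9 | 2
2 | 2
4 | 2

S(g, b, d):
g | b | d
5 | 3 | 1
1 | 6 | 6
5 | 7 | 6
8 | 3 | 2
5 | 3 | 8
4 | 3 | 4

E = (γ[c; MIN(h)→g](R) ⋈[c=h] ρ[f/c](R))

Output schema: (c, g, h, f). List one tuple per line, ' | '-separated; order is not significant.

Subexpression sizes:
  R → 5
  γ[c; MIN(h)→g](R) → 3
  R → 5
  ρ[f/c](R) → 5
  (γ[c; MIN(h)→g](R) ⋈[c=h] ρ[f/c](R)) → 1

== RESULT ==
c | g | h | f
2 | 2 | 2 | 2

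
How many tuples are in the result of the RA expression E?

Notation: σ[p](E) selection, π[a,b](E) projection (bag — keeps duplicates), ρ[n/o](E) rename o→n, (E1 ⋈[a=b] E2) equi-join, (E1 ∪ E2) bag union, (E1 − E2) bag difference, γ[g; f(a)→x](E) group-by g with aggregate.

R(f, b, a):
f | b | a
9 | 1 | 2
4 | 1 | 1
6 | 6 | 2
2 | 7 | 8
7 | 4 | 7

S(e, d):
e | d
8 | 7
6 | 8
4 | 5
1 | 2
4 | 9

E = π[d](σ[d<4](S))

Subexpression sizes:
  S → 5
  σ[d<4](S) → 1
  π[d](σ[d<4](S)) → 1

|E| = 1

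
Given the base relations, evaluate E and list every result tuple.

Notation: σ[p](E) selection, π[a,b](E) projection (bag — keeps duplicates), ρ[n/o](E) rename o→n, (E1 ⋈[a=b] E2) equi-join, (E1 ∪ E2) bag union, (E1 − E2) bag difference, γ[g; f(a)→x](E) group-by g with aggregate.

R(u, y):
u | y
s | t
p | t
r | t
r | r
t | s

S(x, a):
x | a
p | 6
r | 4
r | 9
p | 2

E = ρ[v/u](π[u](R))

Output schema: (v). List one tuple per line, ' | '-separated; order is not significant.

Row counts bottom-up:
  R → 5
  π[u](R) → 5
  ρ[v/u](π[u](R)) → 5

== RESULT ==
v
p
r
r
s
t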